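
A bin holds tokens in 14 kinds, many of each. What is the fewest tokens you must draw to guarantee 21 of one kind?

281

You could draw 20 of every kind without reaching 21 of any — 280 in all.
One more forces 21 of some kind, so 280 + 1 = 281.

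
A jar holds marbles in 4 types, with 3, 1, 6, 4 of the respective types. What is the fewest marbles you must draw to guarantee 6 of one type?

14

In the worst case you take as many as possible of each type without reaching 6: 3 + 1 + 5 + 4 = 13.
The next one must give 6 of some type, so 13 + 1 = 14.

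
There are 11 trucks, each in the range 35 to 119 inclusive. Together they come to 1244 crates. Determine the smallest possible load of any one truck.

Minimizing one value means maximizing the remaining 10.
The other 10 contribute at most 10 × 119 = 1190, leaving at least 1244 − 1190 = 54.
Since 54 ≥ 35, this is achievable: one at 54 and 10 at 119.

54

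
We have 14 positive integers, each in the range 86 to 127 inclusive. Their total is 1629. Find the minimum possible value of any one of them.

To make one integer as small as possible, make the other 13 as large as possible.
The other 13 can take up 13 × 127 = 1651 ≥ 1629 − 86, so one integer can sit at its floor of 86.
Achievable: one at 86 and the other 13 totalling 1543, which fits since 13 × 86 ≤ 1543 ≤ 13 × 127.

86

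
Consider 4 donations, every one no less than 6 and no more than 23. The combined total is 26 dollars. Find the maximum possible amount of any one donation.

Maximizing one value means minimizing the remaining 3.
The other 3 contribute at least 3 × 6 = 18, leaving at most 26 − 18 = 8.
Since 8 ≤ 23, this is achievable: one at 8 and 3 at 6.

8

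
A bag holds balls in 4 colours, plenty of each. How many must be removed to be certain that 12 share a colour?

45

In the worst case you draw 11 of each of the 4 colours: 4 × 11 = 44.
One more forces 12 of some colour, so 44 + 1 = 45.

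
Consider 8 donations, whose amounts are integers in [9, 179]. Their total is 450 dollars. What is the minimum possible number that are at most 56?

1

Each value above 56 is at least 57, contributing at least 57 − 9 = 48 above the floor 9.
The sum exceeds the floor total 72 by 378, so at most ⌊378/48⌋ = 7 exceed 56, and at least 1 are ≤ 56.
Exactly 1 works: 1 value at 9 and 7 at 57 total 408; raise one of the low values by 42 (still ≤ 56) to hit 450.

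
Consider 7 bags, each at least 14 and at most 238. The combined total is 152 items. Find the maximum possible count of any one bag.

68

To make one bag as large as possible, make the other 6 as small as possible.
The other 6 contribute at least 6 × 14 = 84, leaving at most 152 − 84 = 68.
Since 68 ≤ 238, this is achievable: one at 68 and 6 at 14.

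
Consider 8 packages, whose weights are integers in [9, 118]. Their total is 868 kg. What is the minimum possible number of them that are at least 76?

Suppose at most 8 − j of them reach 76; then j values are ≤ 75 and the rest ≤ 118.
The total is then ≤ 75·j + 118·(8 − j) = 944 − 43j. For this to be ≥ 868 we need j ≤ 1, so at least 8 − 1 = 7 must reach 76.
Exactly 7 works: 7 values at 118 and 1 at 75 total 901; lower one of the high values by 33 (still ≥ 76) to hit 868.

7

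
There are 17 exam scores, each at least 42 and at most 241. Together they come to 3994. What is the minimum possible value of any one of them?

138

To make one score as small as possible, make the other 16 as large as possible.
The other 16 contribute at most 16 × 241 = 3856, leaving at least 3994 − 3856 = 138.
Since 138 ≥ 42, this is achievable: one at 138 and 16 at 241.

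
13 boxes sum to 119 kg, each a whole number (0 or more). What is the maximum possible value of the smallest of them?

The average is 119/13 < 10, so some value is ≤ 9.
Equality holds with 11 values of 9 and 2 values of 10.

9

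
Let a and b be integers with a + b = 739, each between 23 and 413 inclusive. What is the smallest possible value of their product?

Since a + b is fixed, pushing one of them to its bound minimizes the product.
At the endpoint a = 326, b = 739 − 326 = 413, so ab = 326 × 413 = 134638.

134638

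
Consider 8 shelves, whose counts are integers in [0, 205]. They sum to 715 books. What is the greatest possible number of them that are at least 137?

Suppose k of them are at least 137. Those contribute at least 137 each and the other 8 − k at least 0 each.
So the total is at least 137k + 0(8 − k) = 0 + 137k. This must be ≤ 715, giving k ≤ 5.
k = 5 is achieved by 5 values at 137 and 3 at 0, total 685; add 30 to one value (staying below 137) to reach 715.

5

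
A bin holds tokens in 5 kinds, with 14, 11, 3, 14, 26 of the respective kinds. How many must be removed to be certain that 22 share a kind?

In the worst case you take as many as possible of each kind without reaching 22: 14 + 11 + 3 + 14 + 21 = 63.
The next one must give 22 of some kind, so 63 + 1 = 64.

64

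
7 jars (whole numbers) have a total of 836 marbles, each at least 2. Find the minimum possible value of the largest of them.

The average is 836/7 > 119, so not all 7 can be 119 or less; the largest is ≥ 120.
Equality holds with 3 values of 120 and 4 values of 119.

120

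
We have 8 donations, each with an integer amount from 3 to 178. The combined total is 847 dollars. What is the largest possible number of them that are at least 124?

With k values at 124 or above and the rest at least 3, the sum is at least 24 + 121k.
Since the sum is 847, we need 121k ≤ 823, i.e. k ≤ 6.
k = 6 is achieved by 6 values at 124 and 2 at 3, total 750; add 97 to one value (staying below 124) to reach 847.

6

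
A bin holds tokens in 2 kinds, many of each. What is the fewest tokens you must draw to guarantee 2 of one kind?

You could draw 1 of every kind without reaching 2 of any — 2 in all.
One more forces 2 of some kind, so 2 + 1 = 3.

3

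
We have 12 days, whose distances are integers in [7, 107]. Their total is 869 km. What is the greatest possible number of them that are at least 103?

8

Suppose k of them are at least 103. Those contribute at least 103 each and the other 12 − k at least 7 each.
So the total is at least 103k + 7(12 − k) = 84 + 96k. This must be ≤ 869, giving k ≤ 8.
k = 8 is achieved by 8 values at 103 and 4 at 7, total 852; add 17 to one value (staying below 103) to reach 869.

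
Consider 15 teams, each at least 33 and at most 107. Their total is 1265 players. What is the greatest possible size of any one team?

107

To make one team as large as possible, make the other 14 as small as possible.
The other 14 contribute at least 14 × 33 = 462, leaving at most 1265 − 462 = 803.
But each team is capped at 107, so the maximum is 107.
Achievable: one at 107 and the other 14 totalling 1158, which fits since 14 × 33 ≤ 1158 ≤ 14 × 107.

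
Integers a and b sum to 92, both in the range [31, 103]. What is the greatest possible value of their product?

2116

ab = a(92 − a) is maximized when a is as near 92/2 as the bounds allow.
Taking a = 46 and b = 46 (both in [31, 103]) gives ab = 2116.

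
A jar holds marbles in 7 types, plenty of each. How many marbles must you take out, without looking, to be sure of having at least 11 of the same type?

71

In the worst case you draw 10 of each of the 7 types: 7 × 10 = 70.
One more forces 11 of some type, so 70 + 1 = 71.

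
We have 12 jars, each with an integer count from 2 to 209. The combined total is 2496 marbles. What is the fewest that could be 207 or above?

8

If only k of them are at least 207, the other 12 − k are at most 206, so the total is at most k·209 + (12 − k)·206.
This must reach 2496, so k·209 + (12 − k)·206 ≥ 2496, giving k ≥ 8.
Exactly 8 works: 8 values at 209 and 4 at 206 total 2496.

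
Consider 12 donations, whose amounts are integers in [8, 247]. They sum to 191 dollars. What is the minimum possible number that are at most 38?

If only k of them are at most 38, the other 12 − k are at least 39, so the total is at least (12 − k)·39 + k·8.
This is ≤ 191, so (12 − k)·39 + 8k ≤ 191, which gives k ≥ 9.
Exactly 9 works: 9 values at 8 and 3 at 39 total 189; raise one of the low values by 2 (still ≤ 38) to hit 191.

9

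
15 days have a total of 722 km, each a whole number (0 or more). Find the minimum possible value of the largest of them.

49

The 15 values sum to 722, so their maximum is at least ⌈722/15⌉ = 49.
Equality holds with 2 values of 49 and 13 values of 48.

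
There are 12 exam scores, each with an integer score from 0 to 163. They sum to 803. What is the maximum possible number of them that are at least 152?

If k of the values are ≥ 152, the total is ≥ 152k + 0(12 − k).
Setting 152k + 0(12 − k) ≤ 803 gives 152k ≤ 803, so k ≤ 5.
k = 5 is achieved by 5 values at 152 and 7 at 0, total 760; add 43 to one value (staying below 152) to reach 803.

5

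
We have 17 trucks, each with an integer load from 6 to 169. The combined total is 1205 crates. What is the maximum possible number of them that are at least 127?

9

Suppose k of them are at least 127. Those contribute at least 127 each and the other 17 − k at least 6 each.
So the total is at least 127k + 6(17 − k) = 102 + 121k. This must be ≤ 1205, giving k ≤ 9.
k = 9 is achieved by 9 values at 127 and 8 at 6, total 1191; add 14 to one value (staying below 127) to reach 1205.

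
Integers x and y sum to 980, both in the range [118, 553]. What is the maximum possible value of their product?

240100

xy = x(980 − x) is maximized when x is as near 980/2 as the bounds allow.
Taking x = 490 and y = 490 (both in [118, 553]) gives xy = 240100.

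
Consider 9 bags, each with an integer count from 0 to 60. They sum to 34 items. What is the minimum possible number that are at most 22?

If only k of them are at most 22, the other 9 − k are at least 23, so the total is at least (9 − k)·23 + k·0.
This is ≤ 34, so (9 − k)·23 + 0k ≤ 34, which gives k ≥ 8.
Exactly 8 works: 8 values at 0 and 1 at 23 total 23; raise one of the low values by 11 (still ≤ 22) to hit 34.

8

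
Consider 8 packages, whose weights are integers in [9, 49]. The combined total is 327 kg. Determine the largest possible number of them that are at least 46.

With k values at 46 or above and the rest at least 9, the sum is at least 72 + 37k.
Since the sum is 327, we need 37k ≤ 255, i.e. k ≤ 6.
k = 6 is achieved by 6 values at 46 and 2 at 9, total 294; add 33 to one value (staying below 46) to reach 327.

6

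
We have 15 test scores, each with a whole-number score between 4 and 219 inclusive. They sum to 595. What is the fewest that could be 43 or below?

Each value above 43 is at least 44, contributing at least 44 − 4 = 40 above the floor 4.
The sum exceeds the floor total 60 by 535, so at most ⌊535/40⌋ = 13 exceed 43, and at least 2 are ≤ 43.
Exactly 2 works: 2 values at 4 and 13 at 44 total 580; raise one of the low values by 15 (still ≤ 43) to hit 595.

2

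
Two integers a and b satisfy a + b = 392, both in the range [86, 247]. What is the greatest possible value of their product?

ab = a(392 − a) is maximized when a is as near 392/2 as the bounds allow.
Taking a = 196 and b = 196 (both in [86, 247]) gives ab = 38416.

38416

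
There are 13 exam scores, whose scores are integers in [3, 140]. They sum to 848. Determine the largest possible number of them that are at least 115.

7

If k of the values are ≥ 115, the total is ≥ 115k + 3(13 − k).
Setting 115k + 3(13 − k) ≤ 848 gives 112k ≤ 809, so k ≤ 7.
k = 7 is achieved by 7 values at 115 and 6 at 3, total 823; add 25 to one value (staying below 115) to reach 848.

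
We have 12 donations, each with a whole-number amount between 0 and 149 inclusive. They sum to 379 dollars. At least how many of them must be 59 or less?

6

If only k of them are at most 59, the other 12 − k are at least 60, so the total is at least (12 − k)·60 + k·0.
This is ≤ 379, so (12 − k)·60 + 0k ≤ 379, which gives k ≥ 6.
Exactly 6 works: 6 values at 0 and 6 at 60 total 360; raise one of the low values by 19 (still ≤ 59) to hit 379.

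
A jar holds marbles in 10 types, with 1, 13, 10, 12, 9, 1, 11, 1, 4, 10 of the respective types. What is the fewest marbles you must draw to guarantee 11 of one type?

67

In the worst case you take as many as possible of each type without reaching 11: 1 + 10 + 10 + 10 + 9 + 1 + 10 + 1 + 4 + 10 = 66.
The next one must give 11 of some type, so 66 + 1 = 67.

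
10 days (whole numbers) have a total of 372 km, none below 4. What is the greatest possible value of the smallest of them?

If every one of the 10 were at least 38, the total would be at least 10 × 38 = 380 > 372.
Equality holds with 8 values of 37 and 2 values of 38.

37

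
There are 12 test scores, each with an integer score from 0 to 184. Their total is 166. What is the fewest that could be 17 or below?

3

Each value above 17 is at least 18, contributing at least 18 − 0 = 18 above the floor 0.
The sum exceeds the floor total 0 by 166, so at most ⌊166/18⌋ = 9 exceed 17, and at least 3 are ≤ 17.
Exactly 3 works: 3 values at 0 and 9 at 18 total 162; raise one of the low values by 4 (still ≤ 17) to hit 166.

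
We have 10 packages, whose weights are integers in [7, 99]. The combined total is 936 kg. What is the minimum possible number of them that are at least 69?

Each value short of 69 is at most 68, costing at least 99 − 68 = 31 against the maximum total of 990.
We can afford to lose at most 990 − 936 = 54, so at most ⌊54/31⌋ = 1 fall short, and at least 9 are ≥ 69.
Exactly 9 works: 9 values at 99 and 1 at 68 total 959; lower one of the high values by 23 (still ≥ 69) to hit 936.

9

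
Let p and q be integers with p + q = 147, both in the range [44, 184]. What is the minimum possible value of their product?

Since p + q is fixed, pushing one of them to its bound minimizes the product.
The extreme feasible split is p = 44, q = 103, giving pq = 4532.

4532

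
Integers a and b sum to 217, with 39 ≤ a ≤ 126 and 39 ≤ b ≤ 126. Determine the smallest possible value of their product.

ab = a(217 − a) is concave in a, so over [91, 126] it is minimized at an endpoint.
At the endpoint a = 91, b = 217 − 91 = 126, so ab = 91 × 126 = 11466.

11466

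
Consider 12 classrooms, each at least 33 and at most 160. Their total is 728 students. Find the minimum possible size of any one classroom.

33

To make one classroom as small as possible, make the other 11 as large as possible.
The other 11 can take up 11 × 160 = 1760 ≥ 728 − 33, so one classroom can sit at its floor of 33.
Achievable: one at 33 and the other 11 totalling 695, which fits since 11 × 33 ≤ 695 ≤ 11 × 160.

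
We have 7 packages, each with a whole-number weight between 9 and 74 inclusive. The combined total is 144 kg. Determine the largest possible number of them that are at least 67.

With k values at 67 or above and the rest at least 9, the sum is at least 63 + 58k.
Since the sum is 144, we need 58k ≤ 81, i.e. k ≤ 1.
k = 1 is achieved by 1 value at 67 and 6 at 9, total 121; add 23 to one value (staying below 67) to reach 144.

1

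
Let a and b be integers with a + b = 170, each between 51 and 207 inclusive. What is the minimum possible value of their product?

Since a + b is fixed, pushing one of them to its bound minimizes the product.
At the endpoint a = 51, b = 170 − 51 = 119, so ab = 51 × 119 = 6069.

6069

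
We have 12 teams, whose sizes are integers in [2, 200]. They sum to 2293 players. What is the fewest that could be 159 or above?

Suppose at most 12 − j of them reach 159; then j values are ≤ 158 and the rest ≤ 200.
The total is then ≤ 158·j + 200·(12 − j) = 2400 − 42j. For this to be ≥ 2293 we need j ≤ 2, so at least 12 − 2 = 10 must reach 159.
Exactly 10 works: 10 values at 200 and 2 at 158 total 2316; lower one of the high values by 23 (still ≥ 159) to hit 2293.

10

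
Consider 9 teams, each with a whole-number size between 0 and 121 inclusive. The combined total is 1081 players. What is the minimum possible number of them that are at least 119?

Suppose at most 9 − j of them reach 119; then j values are ≤ 118 and the rest ≤ 121.
The total is then ≤ 118·j + 121·(9 − j) = 1089 − 3j. For this to be ≥ 1081 we need j ≤ 2, so at least 9 − 2 = 7 must reach 119.
Exactly 7 works: 7 values at 121 and 2 at 118 total 1083; lower one of the high values by 2 (still ≥ 119) to hit 1081.

7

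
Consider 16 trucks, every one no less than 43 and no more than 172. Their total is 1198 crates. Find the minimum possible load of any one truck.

43

Minimizing one value means maximizing the remaining 15.
The other 15 can take up 15 × 172 = 2580 ≥ 1198 − 43, so one truck can sit at its floor of 43.
Achievable: one at 43 and the other 15 totalling 1155, which fits since 15 × 43 ≤ 1155 ≤ 15 × 172.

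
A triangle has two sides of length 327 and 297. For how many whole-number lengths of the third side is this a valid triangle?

The triangle inequality gives |327 − 297| < c < 327 + 297, i.e. 30 < c < 624.
So c can be any integer from 31 to 623: 593 values.

593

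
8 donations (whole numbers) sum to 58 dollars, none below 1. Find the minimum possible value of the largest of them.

8

Some value must be at least ⌈58/8⌉ = 8, since 8 × 7 = 56 < 58.
Achievable: 2 of them at 8 and 6 at 7 total 58.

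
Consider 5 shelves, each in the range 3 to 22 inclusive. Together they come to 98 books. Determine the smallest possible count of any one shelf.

10

Minimizing one value means maximizing the remaining 4.
The other 4 contribute at most 4 × 22 = 88, leaving at least 98 − 88 = 10.
Since 10 ≥ 3, this is achievable: one at 10 and 4 at 22.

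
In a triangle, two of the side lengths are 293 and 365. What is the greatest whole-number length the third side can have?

657

The third side must be less than 293 + 365 = 658.
The largest integer below 658 is 657.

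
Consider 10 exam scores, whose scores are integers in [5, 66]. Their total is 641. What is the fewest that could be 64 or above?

4

Each value short of 64 is at most 63, costing at least 66 − 63 = 3 against the maximum total of 660.
We can afford to lose at most 660 − 641 = 19, so at most ⌊19/3⌋ = 6 fall short, and at least 4 are ≥ 64.
Exactly 4 works: 4 values at 66 and 6 at 63 total 642; lower one of the high values by 1 (still ≥ 64) to hit 641.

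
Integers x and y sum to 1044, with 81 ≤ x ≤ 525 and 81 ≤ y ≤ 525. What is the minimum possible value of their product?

272475

For a fixed sum, xy is smallest when x and y are as far apart as possible.
At the endpoint x = 519, y = 1044 − 519 = 525, so xy = 519 × 525 = 272475.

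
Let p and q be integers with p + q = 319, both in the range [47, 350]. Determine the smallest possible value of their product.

12784

Since p + q is fixed, pushing one of them to its bound minimizes the product.
The extreme feasible split is p = 47, q = 272, giving pq = 12784.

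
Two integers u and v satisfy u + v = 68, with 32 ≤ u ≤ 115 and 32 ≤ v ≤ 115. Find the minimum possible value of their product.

Since u + v is fixed, pushing one of them to its bound minimizes the product.
At the endpoint u = 32, v = 68 − 32 = 36, so uv = 32 × 36 = 1152.

1152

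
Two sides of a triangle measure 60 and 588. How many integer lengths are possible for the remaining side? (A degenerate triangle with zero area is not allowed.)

The triangle inequality gives |60 − 588| < c < 60 + 588, i.e. 528 < c < 648.
So c can be any integer from 529 to 647: 119 values.

119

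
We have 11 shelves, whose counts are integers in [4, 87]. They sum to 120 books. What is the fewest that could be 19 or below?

Let j be the number exceeding 19. Then the total is ≥ 20·j + 4·(11 − j) = 44 + 16j.
So 16j ≤ 76 and j ≤ 4; hence at least 11 − 4 = 7 are ≤ 19.
Exactly 7 works: 7 values at 4 and 4 at 20 total 108; raise one of the low values by 12 (still ≤ 19) to hit 120.

7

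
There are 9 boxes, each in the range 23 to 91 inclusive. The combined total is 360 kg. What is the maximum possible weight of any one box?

Maximizing one value means minimizing the remaining 8.
The other 8 contribute at least 8 × 23 = 184, leaving at most 360 − 184 = 176.
But each box is capped at 91, so the maximum is 91.
Achievable: one at 91 and the other 8 totalling 269, which fits since 8 × 23 ≤ 269 ≤ 8 × 91.

91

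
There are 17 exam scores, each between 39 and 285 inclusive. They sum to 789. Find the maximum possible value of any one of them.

165

Maximizing one value means minimizing the remaining 16.
The other 16 contribute at least 16 × 39 = 624, leaving at most 789 − 624 = 165.
Since 165 ≤ 285, this is achievable: one at 165 and 16 at 39.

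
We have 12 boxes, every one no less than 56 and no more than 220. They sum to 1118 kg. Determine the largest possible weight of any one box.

Maximizing one value means minimizing the remaining 11.
The other 11 contribute at least 11 × 56 = 616, leaving at most 1118 − 616 = 502.
But each box is capped at 220, so the maximum is 220.
Achievable: one at 220 and the other 11 totalling 898, which fits since 11 × 56 ≤ 898 ≤ 11 × 220.

220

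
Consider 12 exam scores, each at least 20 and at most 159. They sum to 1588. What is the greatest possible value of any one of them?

Maximizing one value means minimizing the remaining 11.
The other 11 contribute at least 11 × 20 = 220, leaving at most 1588 − 220 = 1368.
But each score is capped at 159, so the maximum is 159.
Achievable: one at 159 and the other 11 totalling 1429, which fits since 11 × 20 ≤ 1429 ≤ 11 × 159.

159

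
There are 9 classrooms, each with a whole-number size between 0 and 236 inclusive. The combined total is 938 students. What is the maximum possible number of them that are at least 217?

4

Suppose k of them are at least 217. Those contribute at least 217 each and the other 9 − k at least 0 each.
So the total is at least 217k + 0(9 − k) = 0 + 217k. This must be ≤ 938, giving k ≤ 4.
k = 4 is achieved by 4 values at 217 and 5 at 0, total 868; add 70 to one value (staying below 217) to reach 938.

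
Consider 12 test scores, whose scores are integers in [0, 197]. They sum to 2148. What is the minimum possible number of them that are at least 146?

8

Each value short of 146 is at most 145, costing at least 197 − 145 = 52 against the maximum total of 2364.
We can afford to lose at most 2364 − 2148 = 216, so at most ⌊216/52⌋ = 4 fall short, and at least 8 are ≥ 146.
Exactly 8 works: 8 values at 197 and 4 at 145 total 2156; lower one of the high values by 8 (still ≥ 146) to hit 2148.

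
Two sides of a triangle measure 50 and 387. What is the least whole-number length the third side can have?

338

The third side must exceed |50 − 387| = 337.
The smallest integer above 337 is 338.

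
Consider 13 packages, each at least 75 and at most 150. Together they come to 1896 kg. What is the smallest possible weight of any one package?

96

Minimizing one value means maximizing the remaining 12.
The other 12 contribute at most 12 × 150 = 1800, leaving at least 1896 − 1800 = 96.
Since 96 ≥ 75, this is achievable: one at 96 and 12 at 150.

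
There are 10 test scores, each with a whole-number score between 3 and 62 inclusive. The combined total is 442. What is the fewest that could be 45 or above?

If only k of them are at least 45, the other 10 − k are at most 44, so the total is at most k·62 + (10 − k)·44.
This must reach 442, so k·62 + (10 − k)·44 ≥ 442, giving k ≥ 1.
Exactly 1 works: 1 value at 62 and 9 at 44 total 458; lower one of the high values by 16 (still ≥ 45) to hit 442.

1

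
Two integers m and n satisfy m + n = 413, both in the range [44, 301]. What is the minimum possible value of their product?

33712

mn = m(413 − m) is concave in m, so over [112, 301] it is minimized at an endpoint.
The extreme feasible split is m = 112, n = 301, giving mn = 33712.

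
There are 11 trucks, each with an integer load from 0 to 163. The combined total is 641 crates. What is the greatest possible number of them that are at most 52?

Each value at 52 or below falls at least 163 − 52 = 111 short of the ceiling 163.
The ceiling total is 11 × 163 = 1793, and we need 641, so at most ⌊(1793 − 641)/111⌋ = 10 can be that low.
k = 10 is achieved by 10 values at 52 and 1 at 163, total 683; lower one of the 163's by 42 (still > 52) to reach 641.

10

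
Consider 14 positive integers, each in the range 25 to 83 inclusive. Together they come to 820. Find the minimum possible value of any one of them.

25

To make one integer as small as possible, make the other 13 as large as possible.
The other 13 can take up 13 × 83 = 1079 ≥ 820 − 25, so one integer can sit at its floor of 25.
Achievable: one at 25 and the other 13 totalling 795, which fits since 13 × 25 ≤ 795 ≤ 13 × 83.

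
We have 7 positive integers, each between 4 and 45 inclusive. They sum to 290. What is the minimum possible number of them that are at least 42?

1

If only k of them are at least 42, the other 7 − k are at most 41, so the total is at most k·45 + (7 − k)·41.
This must reach 290, so k·45 + (7 − k)·41 ≥ 290, giving k ≥ 1.
Exactly 1 works: 1 value at 45 and 6 at 41 total 291; lower one of the high values by 1 (still ≥ 42) to hit 290.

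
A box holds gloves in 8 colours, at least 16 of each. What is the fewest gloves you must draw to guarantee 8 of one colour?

57

In the worst case you draw 7 of each of the 8 colours: 8 × 7 = 56.
One more forces 8 of some colour, so 56 + 1 = 57.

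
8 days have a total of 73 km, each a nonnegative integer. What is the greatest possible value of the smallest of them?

The 8 values sum to 73, so their minimum is at most ⌊73/8⌋ = 9.
Taking 7 copies of 9 and 1 copy of 10 gives exactly 73, so 9 is attained.

9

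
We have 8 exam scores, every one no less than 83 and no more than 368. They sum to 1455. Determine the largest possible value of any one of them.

Maximizing one value means minimizing the remaining 7.
The other 7 contribute at least 7 × 83 = 581, leaving at most 1455 − 581 = 874.
But each score is capped at 368, so the maximum is 368.
Achievable: one at 368 and the other 7 totalling 1087, which fits since 7 × 83 ≤ 1087 ≤ 7 × 368.

368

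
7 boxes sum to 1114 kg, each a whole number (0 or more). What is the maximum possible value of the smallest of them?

The 7 values sum to 1114, so their minimum is at most ⌊1114/7⌋ = 159.
Taking 6 copies of 159 and 1 copy of 160 gives exactly 1114, so 159 is attained.

159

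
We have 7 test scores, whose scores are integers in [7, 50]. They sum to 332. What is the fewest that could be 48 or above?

Each value short of 48 is at most 47, costing at least 50 − 47 = 3 against the maximum total of 350.
We can afford to lose at most 350 − 332 = 18, so at most ⌊18/3⌋ = 6 fall short, and at least 1 are ≥ 48.
Exactly 1 works: 1 value at 50 and 6 at 47 total 332.

1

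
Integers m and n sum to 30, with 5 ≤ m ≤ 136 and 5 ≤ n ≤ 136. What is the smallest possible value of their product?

For a fixed sum, mn is smallest when m and n are as far apart as possible.
The extreme feasible split is m = 5, n = 25, giving mn = 125.

125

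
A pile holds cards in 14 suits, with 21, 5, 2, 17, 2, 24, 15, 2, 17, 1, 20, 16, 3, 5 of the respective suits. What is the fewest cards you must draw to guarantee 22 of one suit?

148

In the worst case you take as many as possible of each suit without reaching 22: 21 + 5 + 2 + 17 + 2 + 21 + 15 + 2 + 17 + 1 + 20 + 16 + 3 + 5 = 147.
The next one must give 22 of some suit, so 147 + 1 = 148.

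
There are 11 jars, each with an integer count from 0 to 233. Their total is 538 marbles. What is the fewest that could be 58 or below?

Let j be the number exceeding 58. Then the total is ≥ 59·j + 0·(11 − j) = 0 + 59j.
So 59j ≤ 538 and j ≤ 9; hence at least 11 − 9 = 2 are ≤ 58.
Exactly 2 works: 2 values at 0 and 9 at 59 total 531; raise one of the low values by 7 (still ≤ 58) to hit 538.

2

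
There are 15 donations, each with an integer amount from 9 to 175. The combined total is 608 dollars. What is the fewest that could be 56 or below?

6

Each value above 56 is at least 57, contributing at least 57 − 9 = 48 above the floor 9.
The sum exceeds the floor total 135 by 473, so at most ⌊473/48⌋ = 9 exceed 56, and at least 6 are ≤ 56.
Exactly 6 works: 6 values at 9 and 9 at 57 total 567; raise one of the low values by 41 (still ≤ 56) to hit 608.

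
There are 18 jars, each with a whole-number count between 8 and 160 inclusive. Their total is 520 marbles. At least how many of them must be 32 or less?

3

Each value above 32 is at least 33, contributing at least 33 − 8 = 25 above the floor 8.
The sum exceeds the floor total 144 by 376, so at most ⌊376/25⌋ = 15 exceed 32, and at least 3 are ≤ 32.
Exactly 3 works: 3 values at 8 and 15 at 33 total 519; raise one of the low values by 1 (still ≤ 32) to hit 520.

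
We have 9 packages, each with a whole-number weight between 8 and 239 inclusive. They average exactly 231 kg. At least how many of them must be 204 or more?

The total is 9 × 231 = 2079.
Suppose at most 9 − j of them reach 204; then j values are ≤ 203 and the rest ≤ 239.
The total is then ≤ 203·j + 239·(9 − j) = 2151 − 36j. For this to be ≥ 2079 we need j ≤ 2, so at least 9 − 2 = 7 must reach 204.
Exactly 7 works: 7 values at 239 and 2 at 203 total 2079.

7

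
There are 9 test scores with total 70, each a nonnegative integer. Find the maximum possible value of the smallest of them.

7

If every one of the 9 were at least 8, the total would be at least 9 × 8 = 72 > 70.
Taking 2 copies of 7 and 7 copies of 8 gives exactly 70, so 7 is attained.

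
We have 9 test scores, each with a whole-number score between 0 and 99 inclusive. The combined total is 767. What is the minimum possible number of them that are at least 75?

5

Each value short of 75 is at most 74, costing at least 99 − 74 = 25 against the maximum total of 891.
We can afford to lose at most 891 − 767 = 124, so at most ⌊124/25⌋ = 4 fall short, and at least 5 are ≥ 75.
Exactly 5 works: 5 values at 99 and 4 at 74 total 791; lower one of the high values by 24 (still ≥ 75) to hit 767.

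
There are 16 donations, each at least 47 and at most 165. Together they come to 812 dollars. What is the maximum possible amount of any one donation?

Maximizing one value means minimizing the remaining 15.
The other 15 contribute at least 15 × 47 = 705, leaving at most 812 − 705 = 107.
Since 107 ≤ 165, this is achievable: one at 107 and 15 at 47.

107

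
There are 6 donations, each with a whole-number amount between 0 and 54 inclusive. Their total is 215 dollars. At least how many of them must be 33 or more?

2

If only k of them are at least 33, the other 6 − k are at most 32, so the total is at most k·54 + (6 − k)·32.
This must reach 215, so k·54 + (6 − k)·32 ≥ 215, giving k ≥ 2.
Exactly 2 works: 2 values at 54 and 4 at 32 total 236; lower one of the high values by 21 (still ≥ 33) to hit 215.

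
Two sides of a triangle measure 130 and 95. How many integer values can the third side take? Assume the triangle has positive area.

The triangle inequality gives |130 − 95| < c < 130 + 95, i.e. 35 < c < 225.
So c can be any integer from 36 to 224: 189 values.

189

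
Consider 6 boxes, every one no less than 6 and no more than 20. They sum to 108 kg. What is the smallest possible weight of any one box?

To make one box as small as possible, make the other 5 as large as possible.
The other 5 contribute at most 5 × 20 = 100, leaving at least 108 − 100 = 8.
Since 8 ≥ 6, this is achievable: one at 8 and 5 at 20.

8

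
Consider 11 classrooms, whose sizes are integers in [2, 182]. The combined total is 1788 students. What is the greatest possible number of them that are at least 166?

10

Suppose k of them are at least 166. Those contribute at least 166 each and the other 11 − k at least 2 each.
So the total is at least 166k + 2(11 − k) = 22 + 164k. This must be ≤ 1788, giving k ≤ 10.
k = 10 is achieved by 10 values at 166 and 1 at 2, total 1662; add 126 to one value (staying below 166) to reach 1788.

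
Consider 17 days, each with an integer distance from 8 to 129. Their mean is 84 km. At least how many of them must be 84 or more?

1

The total is 17 × 84 = 1428.
If only k of them are at least 84, the other 17 − k are at most 83, so the total is at most k·129 + (17 − k)·83.
This must reach 1428, so k·129 + (17 − k)·83 ≥ 1428, giving k ≥ 1.
Exactly 1 works: 1 value at 129 and 16 at 83 total 1457; lower one of the high values by 29 (still ≥ 84) to hit 1428.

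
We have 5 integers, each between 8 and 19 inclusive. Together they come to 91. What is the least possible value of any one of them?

Minimizing one value means maximizing the remaining 4.
The other 4 contribute at most 4 × 19 = 76, leaving at least 91 − 76 = 15.
Since 15 ≥ 8, this is achievable: one at 15 and 4 at 19.

15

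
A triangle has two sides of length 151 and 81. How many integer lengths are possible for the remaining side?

The triangle inequality gives |151 − 81| < c < 151 + 81, i.e. 70 < c < 232.
So c can be any integer from 71 to 231: 161 values.

161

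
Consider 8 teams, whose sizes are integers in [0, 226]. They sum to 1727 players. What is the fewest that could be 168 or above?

Each value short of 168 is at most 167, costing at least 226 − 167 = 59 against the maximum total of 1808.
We can afford to lose at most 1808 − 1727 = 81, so at most ⌊81/59⌋ = 1 fall short, and at least 7 are ≥ 168.
Exactly 7 works: 7 values at 226 and 1 at 167 total 1749; lower one of the high values by 22 (still ≥ 168) to hit 1727.

7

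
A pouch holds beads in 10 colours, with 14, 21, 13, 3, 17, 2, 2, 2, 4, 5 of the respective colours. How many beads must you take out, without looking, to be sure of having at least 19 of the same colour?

In the worst case you take as many as possible of each colour without reaching 19: 14 + 18 + 13 + 3 + 17 + 2 + 2 + 2 + 4 + 5 = 80.
The next one must give 19 of some colour, so 80 + 1 = 81.

81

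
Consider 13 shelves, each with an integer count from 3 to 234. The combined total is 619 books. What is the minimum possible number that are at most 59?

If only k of them are at most 59, the other 13 − k are at least 60, so the total is at least (13 − k)·60 + k·3.
This is ≤ 619, so (13 − k)·60 + 3k ≤ 619, which gives k ≥ 3.
Exactly 3 works: 3 values at 3 and 10 at 60 total 609; raise one of the low values by 10 (still ≤ 59) to hit 619.

3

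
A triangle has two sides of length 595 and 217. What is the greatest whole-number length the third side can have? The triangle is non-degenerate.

811

The third side must be less than 595 + 217 = 812.
The largest integer below 812 is 811.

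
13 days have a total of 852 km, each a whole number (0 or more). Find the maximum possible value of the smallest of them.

65

The average is 852/13 < 66, so some value is ≤ 65.
Taking 6 copies of 65 and 7 copies of 66 gives exactly 852, so 65 is attained.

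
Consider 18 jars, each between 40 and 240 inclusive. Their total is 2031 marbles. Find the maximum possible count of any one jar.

To make one jar as large as possible, make the other 17 as small as possible.
The other 17 contribute at least 17 × 40 = 680, leaving at most 2031 − 680 = 1351.
But each jar is capped at 240, so the maximum is 240.
Achievable: one at 240 and the other 17 totalling 1791, which fits since 17 × 40 ≤ 1791 ≤ 17 × 240.

240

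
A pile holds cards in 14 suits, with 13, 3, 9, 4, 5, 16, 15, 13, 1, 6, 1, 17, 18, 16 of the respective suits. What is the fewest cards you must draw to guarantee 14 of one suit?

121

In the worst case you take as many as possible of each suit without reaching 14: 13 + 3 + 9 + 4 + 5 + 13 + 13 + 13 + 1 + 6 + 1 + 13 + 13 + 13 = 120.
The next one must give 14 of some suit, so 120 + 1 = 121.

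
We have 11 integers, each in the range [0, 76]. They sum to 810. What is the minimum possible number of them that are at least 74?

If only k of them are at least 74, the other 11 − k are at most 73, so the total is at most k·76 + (11 − k)·73.
This must reach 810, so k·76 + (11 − k)·73 ≥ 810, giving k ≥ 3.
Exactly 3 works: 3 values at 76 and 8 at 73 total 812; lower one of the high values by 2 (still ≥ 74) to hit 810.

3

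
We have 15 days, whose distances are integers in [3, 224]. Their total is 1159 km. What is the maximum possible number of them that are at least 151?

If k of the values are ≥ 151, the total is ≥ 151k + 3(15 − k).
Setting 151k + 3(15 − k) ≤ 1159 gives 148k ≤ 1114, so k ≤ 7.
k = 7 is achieved by 7 values at 151 and 8 at 3, total 1081; add 78 to one value (staying below 151) to reach 1159.

7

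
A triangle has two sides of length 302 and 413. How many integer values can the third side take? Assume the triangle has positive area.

603

The triangle inequality gives |302 − 413| < c < 302 + 413, i.e. 111 < c < 715.
So c can be any integer from 112 to 714: 603 values.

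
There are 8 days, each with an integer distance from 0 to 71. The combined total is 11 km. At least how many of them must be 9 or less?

Let j be the number exceeding 9. Then the total is ≥ 10·j + 0·(8 − j) = 0 + 10j.
So 10j ≤ 11 and j ≤ 1; hence at least 8 − 1 = 7 are ≤ 9.
Exactly 7 works: 7 values at 0 and 1 at 10 total 10; raise one of the low values by 1 (still ≤ 9) to hit 11.

7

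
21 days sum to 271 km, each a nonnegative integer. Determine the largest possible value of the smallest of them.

12

The average is 271/21 < 13, so some value is ≤ 12.
Achievable: 2 of them at 12 and 19 at 13 total 271.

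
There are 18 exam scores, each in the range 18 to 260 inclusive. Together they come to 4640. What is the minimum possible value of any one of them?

To make one score as small as possible, make the other 17 as large as possible.
The other 17 contribute at most 17 × 260 = 4420, leaving at least 4640 − 4420 = 220.
Since 220 ≥ 18, this is achievable: one at 220 and 17 at 260.

220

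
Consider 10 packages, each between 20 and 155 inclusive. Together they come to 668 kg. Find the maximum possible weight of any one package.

To make one package as large as possible, make the other 9 as small as possible.
The other 9 contribute at least 9 × 20 = 180, leaving at most 668 − 180 = 488.
But each package is capped at 155, so the maximum is 155.
Achievable: one at 155 and the other 9 totalling 513, which fits since 9 × 20 ≤ 513 ≤ 9 × 155.

155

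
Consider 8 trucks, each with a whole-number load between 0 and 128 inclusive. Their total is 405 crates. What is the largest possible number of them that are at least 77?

5

If k of the values are ≥ 77, the total is ≥ 77k + 0(8 − k).
Setting 77k + 0(8 − k) ≤ 405 gives 77k ≤ 405, so k ≤ 5.
k = 5 is achieved by 5 values at 77 and 3 at 0, total 385; add 20 to one value (staying below 77) to reach 405.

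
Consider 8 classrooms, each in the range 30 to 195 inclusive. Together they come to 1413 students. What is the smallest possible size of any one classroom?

48

To make one classroom as small as possible, make the other 7 as large as possible.
The other 7 contribute at most 7 × 195 = 1365, leaving at least 1413 − 1365 = 48.
Since 48 ≥ 30, this is achievable: one at 48 and 7 at 195.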